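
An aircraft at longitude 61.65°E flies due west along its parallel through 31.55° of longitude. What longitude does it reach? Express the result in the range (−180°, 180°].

30.10°E

Start at +61.65°; shift −31.55° → +30.10°.
+30.10° already lies in (−180°, 180°].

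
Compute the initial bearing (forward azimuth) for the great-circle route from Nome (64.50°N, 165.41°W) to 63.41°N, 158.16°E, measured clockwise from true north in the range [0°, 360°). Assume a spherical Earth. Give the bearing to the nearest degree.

283°

Δλ = 158.16 − -165.41 = 323.57°; wrapped into (−180°, 180°]: -36.43°.
θ = atan2( sin Δλ · cos φ₂ , cos φ₁ · sin φ₂ − sin φ₁ · cos φ₂ · cos Δλ )
  = atan2(-0.26580, 0.05993) = -77.295° → normalised to [0°, 360°): 282.705°.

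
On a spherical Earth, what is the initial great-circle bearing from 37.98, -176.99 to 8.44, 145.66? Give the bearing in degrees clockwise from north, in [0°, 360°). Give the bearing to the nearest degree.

238°

Δλ = 145.66 − -176.99 = 322.65°; wrapped into (−180°, 180°]: -37.35°.
θ = atan2( sin Δλ · cos φ₂ , cos φ₁ · sin φ₂ − sin φ₁ · cos φ₂ · cos Δλ )
  = atan2(-0.60011, -0.36821) = -121.532° → normalised to [0°, 360°): 238.468°.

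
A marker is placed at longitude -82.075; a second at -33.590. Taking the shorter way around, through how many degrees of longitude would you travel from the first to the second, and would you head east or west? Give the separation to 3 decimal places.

Raw difference: -33.590 − -82.075 = 48.485°.
Normalise into (−180°, 180°]: 48.485° stays 48.485°.
Positive ⇒ the second point lies to the east; separation 48.485°.

48.485° east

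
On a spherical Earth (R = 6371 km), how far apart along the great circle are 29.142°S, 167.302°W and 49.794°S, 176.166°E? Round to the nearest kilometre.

2686 km

Δλ = 176.166 − -167.302 = 343.468°; wrapped into (−180°, 180°]: -16.532°.
Δφ = -49.794 − -29.142 = -20.652°.
a = sin²(Δφ/2) + cos φ₁ · cos φ₂ · sin²(Δλ/2) = 0.043784.
c = 2·atan2(√a, √(1−a)) = 0.42161 rad → d = 6371·c ≈ 2686.07 km.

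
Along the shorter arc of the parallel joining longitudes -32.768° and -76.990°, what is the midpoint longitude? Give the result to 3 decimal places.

-54.879°

Signed shortest Δλ from -32.768° to -76.990° is -44.222°.
Midpoint longitude = -32.768° + (-44.222°)/2 = -32.768° − 22.111° = -54.879°.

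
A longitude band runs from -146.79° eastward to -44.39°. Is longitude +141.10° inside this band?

No

Band width going east from -146.79° to -44.39°: ((-44.39 − -146.79) mod 360) = 102.40°.
Offset of +141.10° east of the west edge: ((141.10 − -146.79) mod 360) = 287.89°.
287.89° > 102.40° ⇒ outside.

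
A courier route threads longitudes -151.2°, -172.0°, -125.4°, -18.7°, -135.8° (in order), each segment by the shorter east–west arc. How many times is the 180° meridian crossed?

0

Leg 1: -151.2° → -172.0°, shortest Δλ = -20.8° (west) — does not cross 180°.
Leg 2: -172.0° → -125.4°, shortest Δλ = 46.6° (east) — does not cross 180°.
Leg 3: -125.4° → -18.7°, shortest Δλ = 106.7° (east) — does not cross 180°.
Leg 4: -18.7° → -135.8°, shortest Δλ = -117.1° (west) — does not cross 180°.
Total crossings: 0.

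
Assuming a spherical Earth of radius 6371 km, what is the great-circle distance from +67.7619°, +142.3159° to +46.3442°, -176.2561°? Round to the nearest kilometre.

Δλ = -176.2561 − 142.3159 = -318.5720°; wrapped into (−180°, 180°]: 41.4280°.
Δφ = 46.3442 − 67.7619 = -21.4177°.
a = sin²(Δφ/2) + cos φ₁ · cos φ₂ · sin²(Δλ/2) = 0.067213.
c = 2·atan2(√a, √(1−a)) = 0.52450 rad → d = 6371·c ≈ 3341.61 km.

3342 km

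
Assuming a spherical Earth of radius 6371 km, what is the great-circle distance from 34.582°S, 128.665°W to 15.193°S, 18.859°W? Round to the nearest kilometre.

Δλ = -18.859 − -128.665 = 109.806°.
Δφ = -15.193 − -34.582 = 19.389°.
a = sin²(Δφ/2) + cos φ₁ · cos φ₂ · sin²(Δλ/2) = 0.560235.
c = 2·atan2(√a, √(1−a)) = 1.69156 rad → d = 6371·c ≈ 10776.93 km.

10777 km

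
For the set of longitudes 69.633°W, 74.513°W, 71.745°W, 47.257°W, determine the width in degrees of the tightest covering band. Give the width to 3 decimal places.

Sort the longitudes: -74.513°, -71.745°, -69.633°, -47.257°.
Eastward gaps between consecutive values (wrapping around): 2.768°, 2.112°, 22.376°, 332.744°.
Largest gap = 332.744° ⇒ minimal covering band is its complement: 360° − 332.744° = 27.256°.
Band runs from -74.513° eastward to -47.257°.

27.256°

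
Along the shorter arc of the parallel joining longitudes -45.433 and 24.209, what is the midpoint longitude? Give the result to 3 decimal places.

Signed shortest Δλ from -45.433° to +24.209° is +69.642°.
Midpoint longitude = -45.433° + (+69.642°)/2 = -45.433° + 34.821° = -10.612°.

-10.612°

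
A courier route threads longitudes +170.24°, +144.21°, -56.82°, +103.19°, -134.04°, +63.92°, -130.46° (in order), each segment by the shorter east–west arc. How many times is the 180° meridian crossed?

Leg 1: +170.24° → +144.21°, shortest Δλ = -26.03° (west) — does not cross 180°.
Leg 2: +144.21° → -56.82°, shortest Δλ = 158.97° (east) — crosses 180°.
Leg 3: -56.82° → +103.19°, shortest Δλ = 160.01° (east) — does not cross 180°.
Leg 4: +103.19° → -134.04°, shortest Δλ = 122.77° (east) — crosses 180°.
Leg 5: -134.04° → +63.92°, shortest Δλ = -162.04° (west) — crosses 180°.
Leg 6: +63.92° → -130.46°, shortest Δλ = 165.62° (east) — crosses 180°.
Total crossings: 4.

4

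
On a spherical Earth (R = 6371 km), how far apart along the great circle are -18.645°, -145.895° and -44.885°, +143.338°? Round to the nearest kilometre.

7057 km

Δλ = 143.338 − -145.895 = 289.233°; wrapped into (−180°, 180°]: -70.767°.
Δφ = -44.885 − -18.645 = -26.240°.
a = sin²(Δφ/2) + cos φ₁ · cos φ₂ · sin²(Δλ/2) = 0.276622.
c = 2·atan2(√a, √(1−a)) = 1.10766 rad → d = 6371·c ≈ 7056.90 km.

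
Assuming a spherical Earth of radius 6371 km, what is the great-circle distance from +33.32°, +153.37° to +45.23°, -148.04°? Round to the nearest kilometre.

Δλ = -148.04 − 153.37 = -301.41°; wrapped into (−180°, 180°]: 58.59°.
Δφ = 45.23 − 33.32 = 11.91°.
a = sin²(Δφ/2) + cos φ₁ · cos φ₂ · sin²(Δλ/2) = 0.151661.
c = 2·atan2(√a, √(1−a)) = 0.80004 rad → d = 6371·c ≈ 5097.05 km.

5097 km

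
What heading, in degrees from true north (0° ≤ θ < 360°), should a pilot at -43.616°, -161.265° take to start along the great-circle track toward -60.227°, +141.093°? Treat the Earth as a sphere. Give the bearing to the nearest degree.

Δλ = 141.093 − -161.265 = 302.358°; wrapped into (−180°, 180°]: -57.642°.
θ = atan2( sin Δλ · cos φ₂ , cos φ₁ · sin φ₂ − sin φ₁ · cos φ₂ · cos Δλ )
  = atan2(-0.41946, -0.44508) = -136.698° → normalised to [0°, 360°): 223.302°.

223°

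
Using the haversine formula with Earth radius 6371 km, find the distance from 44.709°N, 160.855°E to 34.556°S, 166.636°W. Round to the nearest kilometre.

9404 km

Δλ = -166.636 − 160.855 = -327.491°; wrapped into (−180°, 180°]: 32.509°.
Δφ = -34.556 − 44.709 = -79.265°.
a = sin²(Δφ/2) + cos φ₁ · cos φ₂ · sin²(Δλ/2) = 0.452723.
c = 2·atan2(√a, √(1−a)) = 1.47610 rad → d = 6371·c ≈ 9404.24 km.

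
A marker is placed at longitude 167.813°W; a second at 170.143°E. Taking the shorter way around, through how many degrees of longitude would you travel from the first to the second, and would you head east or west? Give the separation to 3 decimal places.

22.044° west

Raw difference: 170.143 − -167.813 = 337.956°.
Normalise into (−180°, 180°]: 337.956° − 360° = -22.044°.
Negative ⇒ the second point lies to the west; separation 22.044°.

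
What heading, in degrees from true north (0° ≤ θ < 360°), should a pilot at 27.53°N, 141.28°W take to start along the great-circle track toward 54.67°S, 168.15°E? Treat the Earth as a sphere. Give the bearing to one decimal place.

206.6°

Δλ = 168.15 − -141.28 = 309.43°; wrapped into (−180°, 180°]: -50.57°.
θ = atan2( sin Δλ · cos φ₂ , cos φ₁ · sin φ₂ − sin φ₁ · cos φ₂ · cos Δλ )
  = atan2(-0.44667, -0.89322) = -153.432° → normalised to [0°, 360°): 206.568°.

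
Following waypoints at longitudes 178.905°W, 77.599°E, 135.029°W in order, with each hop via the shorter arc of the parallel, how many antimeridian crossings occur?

Leg 1: -178.905° → +77.599°, shortest Δλ = -103.496° (west) — crosses 180°.
Leg 2: +77.599° → -135.029°, shortest Δλ = 147.372° (east) — crosses 180°.
Total crossings: 2.

2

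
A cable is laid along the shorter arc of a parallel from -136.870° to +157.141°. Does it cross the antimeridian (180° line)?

Naïve |157.141 − -136.870| = 294.011° > 180°, so the shorter arc goes the other way round — across 180°.
Signed shortest Δλ = ((157.141 − -136.870 + 180) mod 360) − 180 = -65.989°.
Going west by 65.989° from -136.870° passes through 180° before reaching +157.141°.

Yes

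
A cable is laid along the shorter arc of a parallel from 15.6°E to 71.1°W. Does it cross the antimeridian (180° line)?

Signed shortest Δλ = ((-71.1 − 15.6 + 180) mod 360) − 180 = -86.7°.
Going west by 86.7° from +15.6° reaches -71.1° without touching 180°.

No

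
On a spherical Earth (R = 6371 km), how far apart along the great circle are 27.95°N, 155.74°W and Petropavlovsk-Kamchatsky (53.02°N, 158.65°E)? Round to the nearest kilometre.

Δλ = 158.65 − -155.74 = 314.39°; wrapped into (−180°, 180°]: -45.61°.
Δφ = 53.02 − 27.95 = 25.07°.
a = sin²(Δφ/2) + cos φ₁ · cos φ₂ · sin²(Δλ/2) = 0.126933.
c = 2·atan2(√a, √(1−a)) = 0.72856 rad → d = 6371·c ≈ 4641.65 km.

4642 km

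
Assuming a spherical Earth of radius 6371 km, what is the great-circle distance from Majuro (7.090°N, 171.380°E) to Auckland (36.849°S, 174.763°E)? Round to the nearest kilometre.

Δλ = 174.763 − 171.380 = 3.383°.
Δφ = -36.849 − 7.090 = -43.939°.
a = sin²(Δφ/2) + cos φ₁ · cos φ₂ · sin²(Δλ/2) = 0.140652.
c = 2·atan2(√a, √(1−a)) = 0.76887 rad → d = 6371·c ≈ 4898.49 km.

4898 km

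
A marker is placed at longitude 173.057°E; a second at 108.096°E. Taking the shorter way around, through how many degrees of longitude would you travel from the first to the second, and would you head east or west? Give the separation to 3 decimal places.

64.961° west

Raw difference: 108.096 − 173.057 = -64.961°.
Normalise into (−180°, 180°]: -64.961° stays -64.961°.
Negative ⇒ the second point lies to the west; separation 64.961°.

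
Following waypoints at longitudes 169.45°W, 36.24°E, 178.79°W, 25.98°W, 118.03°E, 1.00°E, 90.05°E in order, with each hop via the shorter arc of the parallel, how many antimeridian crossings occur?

Leg 1: -169.45° → +36.24°, shortest Δλ = -154.31° (west) — crosses 180°.
Leg 2: +36.24° → -178.79°, shortest Δλ = 144.97° (east) — crosses 180°.
Leg 3: -178.79° → -25.98°, shortest Δλ = 152.81° (east) — does not cross 180°.
Leg 4: -25.98° → +118.03°, shortest Δλ = 144.01° (east) — does not cross 180°.
Leg 5: +118.03° → +1.00°, shortest Δλ = -117.03° (west) — does not cross 180°.
Leg 6: +1.00° → +90.05°, shortest Δλ = 89.05° (east) — does not cross 180°.
Total crossings: 2.

2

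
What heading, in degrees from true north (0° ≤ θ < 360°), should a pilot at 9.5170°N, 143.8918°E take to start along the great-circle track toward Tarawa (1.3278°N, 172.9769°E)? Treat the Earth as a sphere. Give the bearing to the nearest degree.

Δλ = 172.9769 − 143.8918 = 29.0851°.
θ = atan2( sin Δλ · cos φ₂ , cos φ₁ · sin φ₂ − sin φ₁ · cos φ₂ · cos Δλ )
  = atan2(0.48598, -0.12160) = 104.048° → normalised to [0°, 360°): 104.048°.

104°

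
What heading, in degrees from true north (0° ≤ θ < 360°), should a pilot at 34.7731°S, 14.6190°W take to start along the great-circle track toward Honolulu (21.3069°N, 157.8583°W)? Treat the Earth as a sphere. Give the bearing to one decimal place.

257.1°

Δλ = -157.8583 − -14.6190 = -143.2393°.
θ = atan2( sin Δλ · cos φ₂ , cos φ₁ · sin φ₂ − sin φ₁ · cos φ₂ · cos Δλ )
  = atan2(-0.55757, -0.12721) = -102.852° → normalised to [0°, 360°): 257.148°.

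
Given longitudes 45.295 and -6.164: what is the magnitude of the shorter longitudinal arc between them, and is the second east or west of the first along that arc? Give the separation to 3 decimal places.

51.459° west

Raw difference: -6.164 − 45.295 = -51.459°.
Normalise into (−180°, 180°]: -51.459° stays -51.459°.
Negative ⇒ the second point lies to the west; separation 51.459°.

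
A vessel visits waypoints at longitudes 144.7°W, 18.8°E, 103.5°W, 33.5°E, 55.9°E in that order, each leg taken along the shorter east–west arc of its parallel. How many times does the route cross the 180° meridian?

Leg 1: -144.7° → +18.8°, shortest Δλ = 163.5° (east) — does not cross 180°.
Leg 2: +18.8° → -103.5°, shortest Δλ = -122.3° (west) — does not cross 180°.
Leg 3: -103.5° → +33.5°, shortest Δλ = 137.0° (east) — does not cross 180°.
Leg 4: +33.5° → +55.9°, shortest Δλ = 22.4° (east) — does not cross 180°.
Total crossings: 0.

0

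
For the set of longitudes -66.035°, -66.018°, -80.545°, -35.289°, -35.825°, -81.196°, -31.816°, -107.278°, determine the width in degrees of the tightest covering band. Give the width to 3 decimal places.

Sort the longitudes: -107.278°, -81.196°, -80.545°, -66.035°, -66.018°, -35.825°, -35.289°, -31.816°.
Eastward gaps between consecutive values (wrapping around): 26.082°, 0.651°, 14.510°, 0.017°, 30.193°, 0.536°, 3.473°, 284.538°.
Largest gap = 284.538° ⇒ minimal covering band is its complement: 360° − 284.538° = 75.462°.
Band runs from -107.278° eastward to -31.816°.

75.462°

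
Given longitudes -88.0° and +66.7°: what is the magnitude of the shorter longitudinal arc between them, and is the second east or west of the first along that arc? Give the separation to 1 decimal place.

Raw difference: 66.7 − -88.0 = 154.7°.
Normalise into (−180°, 180°]: 154.7° stays 154.7°.
Positive ⇒ the second point lies to the east; separation 154.7°.

154.7° east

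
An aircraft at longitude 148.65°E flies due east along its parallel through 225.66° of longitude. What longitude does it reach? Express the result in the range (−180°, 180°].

Start at +148.65°; shift +225.66° → +374.31°.
+374.31° lies outside (−180°, 180°]; subtract 360° → +14.31°.

14.31°E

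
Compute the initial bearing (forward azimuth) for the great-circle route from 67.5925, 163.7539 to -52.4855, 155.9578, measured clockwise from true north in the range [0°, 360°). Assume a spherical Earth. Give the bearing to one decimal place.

Δλ = 155.9578 − 163.7539 = -7.7961°.
θ = atan2( sin Δλ · cos φ₂ , cos φ₁ · sin φ₂ − sin φ₁ · cos φ₂ · cos Δλ )
  = atan2(-0.08260, -0.86014) = -174.514° → normalised to [0°, 360°): 185.486°.

185.5°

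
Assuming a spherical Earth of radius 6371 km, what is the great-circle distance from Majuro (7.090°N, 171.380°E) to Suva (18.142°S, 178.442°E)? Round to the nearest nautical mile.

1572 nmi

Δλ = 178.442 − 171.380 = 7.062°.
Δφ = -18.142 − 7.090 = -25.232°.
a = sin²(Δφ/2) + cos φ₁ · cos φ₂ · sin²(Δλ/2) = 0.051282.
c = 2·atan2(√a, √(1−a)) = 0.45688 rad → d = 6371·c ≈ 2910.76 km ≈ 1571.68 nmi.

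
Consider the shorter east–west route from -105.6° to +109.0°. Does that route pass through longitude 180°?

Yes

Naïve |109.0 − -105.6| = 214.6° > 180°, so the shorter arc goes the other way round — across 180°.
Signed shortest Δλ = ((109.0 − -105.6 + 180) mod 360) − 180 = -145.4°.
Going west by 145.4° from -105.6° passes through 180° before reaching +109.0°.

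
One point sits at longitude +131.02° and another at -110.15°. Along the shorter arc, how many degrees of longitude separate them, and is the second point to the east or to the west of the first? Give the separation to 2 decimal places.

118.83° east

Raw difference: -110.15 − 131.02 = -241.17°.
Normalise into (−180°, 180°]: -241.17° + 360° = 118.83°.
Positive ⇒ the second point lies to the east; separation 118.83°.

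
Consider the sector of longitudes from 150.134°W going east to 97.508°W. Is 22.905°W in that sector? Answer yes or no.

Band width going east from -150.134° to -97.508°: ((-97.508 − -150.134) mod 360) = 52.626°.
Offset of -22.905° east of the west edge: ((-22.905 − -150.134) mod 360) = 127.229°.
127.229° > 52.626° ⇒ outside.

No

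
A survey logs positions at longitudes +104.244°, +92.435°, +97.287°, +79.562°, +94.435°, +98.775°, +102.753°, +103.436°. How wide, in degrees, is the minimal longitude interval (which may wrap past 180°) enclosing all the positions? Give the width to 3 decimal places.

24.682°

Sort the longitudes: +79.562°, +92.435°, +94.435°, +97.287°, +98.775°, +102.753°, +103.436°, +104.244°.
Eastward gaps between consecutive values (wrapping around): 12.873°, 2.000°, 2.852°, 1.488°, 3.978°, 0.683°, 0.808°, 335.318°.
Largest gap = 335.318° ⇒ minimal covering band is its complement: 360° − 335.318° = 24.682°.
Band runs from +79.562° eastward to +104.244°.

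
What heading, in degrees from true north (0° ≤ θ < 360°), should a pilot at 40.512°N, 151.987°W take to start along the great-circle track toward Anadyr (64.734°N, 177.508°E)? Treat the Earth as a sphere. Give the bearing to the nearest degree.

Δλ = 177.508 − -151.987 = 329.495°; wrapped into (−180°, 180°]: -30.505°.
θ = atan2( sin Δλ · cos φ₂ , cos φ₁ · sin φ₂ − sin φ₁ · cos φ₂ · cos Δλ )
  = atan2(-0.21666, 0.44865) = -25.777° → normalised to [0°, 360°): 334.223°.

334°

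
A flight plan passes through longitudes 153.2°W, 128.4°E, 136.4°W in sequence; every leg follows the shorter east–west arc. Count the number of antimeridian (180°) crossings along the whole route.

Leg 1: -153.2° → +128.4°, shortest Δλ = -78.4° (west) — crosses 180°.
Leg 2: +128.4° → -136.4°, shortest Δλ = 95.2° (east) — crosses 180°.
Total crossings: 2.

2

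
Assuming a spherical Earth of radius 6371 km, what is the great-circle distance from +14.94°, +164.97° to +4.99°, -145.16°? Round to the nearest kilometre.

Δλ = -145.16 − 164.97 = -310.13°; wrapped into (−180°, 180°]: 49.87°.
Δφ = 4.99 − 14.94 = -9.95°.
a = sin²(Δφ/2) + cos φ₁ · cos φ₂ · sin²(Δλ/2) = 0.178599.
c = 2·atan2(√a, √(1−a)) = 0.87265 rad → d = 6371·c ≈ 5559.63 km.

5560 km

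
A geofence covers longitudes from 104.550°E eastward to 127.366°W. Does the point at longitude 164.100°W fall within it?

Band width going east from +104.550° to -127.366°: ((-127.366 − 104.550) mod 360) = 128.084°.
Offset of -164.100° east of the west edge: ((-164.100 − 104.550) mod 360) = 91.350°.
91.350° ≤ 128.084° ⇒ inside.

Yes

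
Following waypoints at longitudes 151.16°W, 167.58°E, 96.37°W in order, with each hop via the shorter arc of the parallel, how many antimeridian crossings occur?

2

Leg 1: -151.16° → +167.58°, shortest Δλ = -41.26° (west) — crosses 180°.
Leg 2: +167.58° → -96.37°, shortest Δλ = 96.05° (east) — crosses 180°.
Total crossings: 2.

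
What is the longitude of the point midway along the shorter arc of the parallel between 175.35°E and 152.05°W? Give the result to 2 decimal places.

Signed shortest Δλ from +175.35° to -152.05° is +32.60°.
Midpoint longitude = +175.35° + (+32.60°)/2 = +175.35° + 16.30° = +191.65°.
Normalise into (−180°, 180°]: -168.35°.
(The naïve average (+175.35 + -152.05)/2 = 11.65° is on the wrong side of the globe.)

168.35°W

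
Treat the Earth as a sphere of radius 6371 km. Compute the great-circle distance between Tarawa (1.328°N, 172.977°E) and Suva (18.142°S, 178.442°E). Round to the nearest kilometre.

Δλ = 178.442 − 172.977 = 5.465°.
Δφ = -18.142 − 1.328 = -19.470°.
a = sin²(Δφ/2) + cos φ₁ · cos φ₂ · sin²(Δλ/2) = 0.030751.
c = 2·atan2(√a, √(1−a)) = 0.35254 rad → d = 6371·c ≈ 2246.05 km.

2246 km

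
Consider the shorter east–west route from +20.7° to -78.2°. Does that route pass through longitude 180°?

No

Signed shortest Δλ = ((-78.2 − 20.7 + 180) mod 360) − 180 = -98.9°.
Going west by 98.9° from +20.7° reaches -78.2° without touching 180°.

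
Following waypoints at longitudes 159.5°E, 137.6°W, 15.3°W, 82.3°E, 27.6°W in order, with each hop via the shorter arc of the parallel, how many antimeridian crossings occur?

1

Leg 1: +159.5° → -137.6°, shortest Δλ = 62.9° (east) — crosses 180°.
Leg 2: -137.6° → -15.3°, shortest Δλ = 122.3° (east) — does not cross 180°.
Leg 3: -15.3° → +82.3°, shortest Δλ = 97.6° (east) — does not cross 180°.
Leg 4: +82.3° → -27.6°, shortest Δλ = -109.9° (west) — does not cross 180°.
Total crossings: 1.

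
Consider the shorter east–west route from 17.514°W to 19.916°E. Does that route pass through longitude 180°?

No

Signed shortest Δλ = ((19.916 − -17.514 + 180) mod 360) − 180 = 37.43°.
Going east by 37.43° from -17.514° reaches +19.916° without touching 180°.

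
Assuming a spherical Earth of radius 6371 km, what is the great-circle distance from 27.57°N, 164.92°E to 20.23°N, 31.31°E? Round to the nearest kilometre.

Δλ = 31.31 − 164.92 = -133.61°.
Δφ = 20.23 − 27.57 = -7.34°.
a = sin²(Δφ/2) + cos φ₁ · cos φ₂ · sin²(Δλ/2) = 0.706831.
c = 2·atan2(√a, √(1−a)) = 1.99727 rad → d = 6371·c ≈ 12724.61 km.

12725 km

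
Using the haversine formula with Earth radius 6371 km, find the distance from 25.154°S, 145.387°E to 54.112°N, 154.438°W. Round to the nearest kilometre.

Δλ = -154.438 − 145.387 = -299.825°; wrapped into (−180°, 180°]: 60.175°.
Δφ = 54.112 − -25.154 = 79.266°.
a = sin²(Δφ/2) + cos φ₁ · cos φ₂ · sin²(Δλ/2) = 0.540231.
c = 2·atan2(√a, √(1−a)) = 1.65134 rad → d = 6371·c ≈ 10520.72 km.

10521 km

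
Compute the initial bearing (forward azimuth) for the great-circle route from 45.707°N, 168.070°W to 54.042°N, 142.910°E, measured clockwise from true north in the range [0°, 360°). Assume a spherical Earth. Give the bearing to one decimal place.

Δλ = 142.910 − -168.070 = 310.980°; wrapped into (−180°, 180°]: -49.020°.
θ = atan2( sin Δλ · cos φ₂ , cos φ₁ · sin φ₂ − sin φ₁ · cos φ₂ · cos Δλ )
  = atan2(-0.44329, 0.28963) = -56.841° → normalised to [0°, 360°): 303.159°.

303.2°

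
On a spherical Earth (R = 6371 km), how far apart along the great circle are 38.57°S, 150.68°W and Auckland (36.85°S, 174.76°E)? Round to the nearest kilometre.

Δλ = 174.76 − -150.68 = 325.44°; wrapped into (−180°, 180°]: -34.56°.
Δφ = -36.85 − -38.57 = 1.72°.
a = sin²(Δφ/2) + cos φ₁ · cos φ₂ · sin²(Δλ/2) = 0.055428.
c = 2·atan2(√a, √(1−a)) = 0.47532 rad → d = 6371·c ≈ 3028.29 km.

3028 km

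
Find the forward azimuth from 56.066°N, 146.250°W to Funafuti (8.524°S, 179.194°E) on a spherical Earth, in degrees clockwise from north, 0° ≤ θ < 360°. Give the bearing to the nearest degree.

Δλ = 179.194 − -146.250 = 325.444°; wrapped into (−180°, 180°]: -34.556°.
θ = atan2( sin Δλ · cos φ₂ , cos φ₁ · sin φ₂ − sin φ₁ · cos φ₂ · cos Δλ )
  = atan2(-0.56095, -0.75850) = -143.515° → normalised to [0°, 360°): 216.485°.

216°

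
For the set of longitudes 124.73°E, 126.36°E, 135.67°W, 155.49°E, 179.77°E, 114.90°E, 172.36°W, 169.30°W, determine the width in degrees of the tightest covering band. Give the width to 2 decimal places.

109.43°

Sort the longitudes: -172.36°, -169.30°, -135.67°, +114.90°, +124.73°, +126.36°, +155.49°, +179.77°.
Eastward gaps between consecutive values (wrapping around): 3.06°, 33.63°, 250.57°, 9.83°, 1.63°, 29.13°, 24.28°, 7.87°.
Largest gap = 250.57° ⇒ minimal covering band is its complement: 360° − 250.57° = 109.43°.
Band runs from +114.90° eastward to -135.67°, crossing the antimeridian.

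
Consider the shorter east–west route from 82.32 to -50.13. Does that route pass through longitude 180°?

Signed shortest Δλ = ((-50.13 − 82.32 + 180) mod 360) − 180 = -132.45°.
Going west by 132.45° from +82.32° reaches -50.13° without touching 180°.

No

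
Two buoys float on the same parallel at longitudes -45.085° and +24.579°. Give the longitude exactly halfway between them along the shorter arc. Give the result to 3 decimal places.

-10.253°

Signed shortest Δλ from -45.085° to +24.579° is +69.664°.
Midpoint longitude = -45.085° + (+69.664°)/2 = -45.085° + 34.832° = -10.253°.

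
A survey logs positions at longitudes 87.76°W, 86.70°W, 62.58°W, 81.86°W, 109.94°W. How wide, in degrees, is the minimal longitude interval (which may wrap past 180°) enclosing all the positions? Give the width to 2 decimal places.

47.36°

Sort the longitudes: -109.94°, -87.76°, -86.70°, -81.86°, -62.58°.
Eastward gaps between consecutive values (wrapping around): 22.18°, 1.06°, 4.84°, 19.28°, 312.64°.
Largest gap = 312.64° ⇒ minimal covering band is its complement: 360° − 312.64° = 47.36°.
Band runs from -109.94° eastward to -62.58°.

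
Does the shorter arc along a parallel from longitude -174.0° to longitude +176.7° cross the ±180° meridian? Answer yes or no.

Naïve |176.7 − -174.0| = 350.7° > 180°, so the shorter arc goes the other way round — across 180°.
Signed shortest Δλ = ((176.7 − -174.0 + 180) mod 360) − 180 = -9.3°.
Going west by 9.3° from -174.0° passes through 180° before reaching +176.7°.

Yes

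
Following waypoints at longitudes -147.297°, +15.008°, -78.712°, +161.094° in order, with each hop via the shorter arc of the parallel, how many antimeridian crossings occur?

Leg 1: -147.297° → +15.008°, shortest Δλ = 162.305° (east) — does not cross 180°.
Leg 2: +15.008° → -78.712°, shortest Δλ = -93.72° (west) — does not cross 180°.
Leg 3: -78.712° → +161.094°, shortest Δλ = -120.194° (west) — crosses 180°.
Total crossings: 1.

1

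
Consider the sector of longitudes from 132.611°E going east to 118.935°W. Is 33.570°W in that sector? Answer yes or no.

No

Band width going east from +132.611° to -118.935°: ((-118.935 − 132.611) mod 360) = 108.454°.
Offset of -33.570° east of the west edge: ((-33.570 − 132.611) mod 360) = 193.819°.
193.819° > 108.454° ⇒ outside.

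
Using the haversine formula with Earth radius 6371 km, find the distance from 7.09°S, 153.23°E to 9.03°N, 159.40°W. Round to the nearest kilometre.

5546 km

Δλ = -159.40 − 153.23 = -312.63°; wrapped into (−180°, 180°]: 47.37°.
Δφ = 9.03 − -7.09 = 16.12°.
a = sin²(Δφ/2) + cos φ₁ · cos φ₂ · sin²(Δλ/2) = 0.177810.
c = 2·atan2(√a, √(1−a)) = 0.87058 rad → d = 6371·c ≈ 5546.48 km.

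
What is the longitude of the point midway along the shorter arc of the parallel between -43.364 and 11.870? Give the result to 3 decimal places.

Signed shortest Δλ from -43.364° to +11.870° is +55.234°.
Midpoint longitude = -43.364° + (+55.234°)/2 = -43.364° + 27.617° = -15.747°.

-15.747°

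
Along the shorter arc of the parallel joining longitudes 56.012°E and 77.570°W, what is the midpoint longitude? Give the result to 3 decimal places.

10.779°W

Signed shortest Δλ from +56.012° to -77.570° is -133.582°.
Midpoint longitude = +56.012° + (-133.582°)/2 = +56.012° − 66.791° = -10.779°.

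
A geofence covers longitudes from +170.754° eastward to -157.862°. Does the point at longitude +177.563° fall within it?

Yes

Band width going east from +170.754° to -157.862°: ((-157.862 − 170.754) mod 360) = 31.384°.
Offset of +177.563° east of the west edge: ((177.563 − 170.754) mod 360) = 6.809°.
6.809° ≤ 31.384° ⇒ inside.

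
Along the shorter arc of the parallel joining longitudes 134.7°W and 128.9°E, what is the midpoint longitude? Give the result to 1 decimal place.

177.1°E

Signed shortest Δλ from -134.7° to +128.9° is -96.4°.
Midpoint longitude = -134.7° + (-96.4°)/2 = -134.7° − 48.2° = -182.9°.
Normalise into (−180°, 180°]: +177.1°.
(The naïve average (-134.7 + +128.9)/2 = -2.9° is on the wrong side of the globe.)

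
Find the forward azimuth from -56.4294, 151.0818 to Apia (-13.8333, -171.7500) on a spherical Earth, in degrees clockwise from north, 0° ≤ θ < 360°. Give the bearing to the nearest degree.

Δλ = -171.7500 − 151.0818 = -322.8318°; wrapped into (−180°, 180°]: 37.1682°.
θ = atan2( sin Δλ · cos φ₂ , cos φ₁ · sin φ₂ − sin φ₁ · cos φ₂ · cos Δλ )
  = atan2(0.58663, 0.51248) = 48.860° → normalised to [0°, 360°): 48.860°.

49°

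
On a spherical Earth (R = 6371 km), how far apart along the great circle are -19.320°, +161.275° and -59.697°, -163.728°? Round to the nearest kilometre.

5281 km

Δλ = -163.728 − 161.275 = -325.003°; wrapped into (−180°, 180°]: 34.997°.
Δφ = -59.697 − -19.320 = -40.377°.
a = sin²(Δφ/2) + cos φ₁ · cos φ₂ · sin²(Δλ/2) = 0.162150.
c = 2·atan2(√a, √(1−a)) = 0.82888 rad → d = 6371·c ≈ 5280.81 km.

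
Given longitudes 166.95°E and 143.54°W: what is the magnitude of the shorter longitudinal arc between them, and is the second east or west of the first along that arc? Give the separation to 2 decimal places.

49.51° east

Raw difference: -143.54 − 166.95 = -310.49°.
Normalise into (−180°, 180°]: -310.49° + 360° = 49.51°.
Positive ⇒ the second point lies to the east; separation 49.51°.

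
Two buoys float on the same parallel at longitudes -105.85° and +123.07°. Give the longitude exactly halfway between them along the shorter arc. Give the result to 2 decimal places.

-171.39°

Signed shortest Δλ from -105.85° to +123.07° is -131.08°.
Midpoint longitude = -105.85° + (-131.08°)/2 = -105.85° − 65.54° = -171.39°.
(The naïve average (-105.85 + +123.07)/2 = 8.61° is on the wrong side of the globe.)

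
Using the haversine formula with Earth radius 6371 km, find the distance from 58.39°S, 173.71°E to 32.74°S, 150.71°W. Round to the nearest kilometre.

Δλ = -150.71 − 173.71 = -324.42°; wrapped into (−180°, 180°]: 35.58°.
Δφ = -32.74 − -58.39 = 25.65°.
a = sin²(Δφ/2) + cos φ₁ · cos φ₂ · sin²(Δλ/2) = 0.090427.
c = 2·atan2(√a, √(1−a)) = 0.61087 rad → d = 6371·c ≈ 3891.88 km.

3892 km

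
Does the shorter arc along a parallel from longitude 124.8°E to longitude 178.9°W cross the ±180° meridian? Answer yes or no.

Naïve |-178.9 − 124.8| = 303.7° > 180°, so the shorter arc goes the other way round — across 180°.
Signed shortest Δλ = ((-178.9 − 124.8 + 180) mod 360) − 180 = 56.3°.
Going east by 56.3° from +124.8° passes through 180° before reaching -178.9°.

Yes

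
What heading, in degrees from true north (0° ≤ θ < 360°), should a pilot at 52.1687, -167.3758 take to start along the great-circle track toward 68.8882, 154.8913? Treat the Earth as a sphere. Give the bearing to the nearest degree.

Δλ = 154.8913 − -167.3758 = 322.2671°; wrapped into (−180°, 180°]: -37.7329°.
θ = atan2( sin Δλ · cos φ₂ , cos φ₁ · sin φ₂ − sin φ₁ · cos φ₂ · cos Δλ )
  = atan2(-0.22043, 0.34718) = -32.412° → normalised to [0°, 360°): 327.588°.

328°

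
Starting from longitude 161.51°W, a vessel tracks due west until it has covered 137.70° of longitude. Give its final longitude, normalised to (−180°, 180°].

60.79°E

Start at -161.51°; shift −137.70° → -299.21°.
-299.21° lies outside (−180°, 180°]; add 360° → +60.79°.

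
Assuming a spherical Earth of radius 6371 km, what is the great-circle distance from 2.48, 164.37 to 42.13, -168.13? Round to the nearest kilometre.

Δλ = -168.13 − 164.37 = -332.50°; wrapped into (−180°, 180°]: 27.50°.
Δφ = 42.13 − 2.48 = 39.65°.
a = sin²(Δφ/2) + cos φ₁ · cos φ₂ · sin²(Δλ/2) = 0.156880.
c = 2·atan2(√a, √(1−a)) = 0.81449 rad → d = 6371·c ≈ 5189.11 km.

5189 km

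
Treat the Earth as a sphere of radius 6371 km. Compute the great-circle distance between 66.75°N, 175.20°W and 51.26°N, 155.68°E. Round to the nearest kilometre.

2355 km

Δλ = 155.68 − -175.20 = 330.88°; wrapped into (−180°, 180°]: -29.12°.
Δφ = 51.26 − 66.75 = -15.49°.
a = sin²(Δφ/2) + cos φ₁ · cos φ₂ · sin²(Δλ/2) = 0.033773.
c = 2·atan2(√a, √(1−a)) = 0.36965 rad → d = 6371·c ≈ 2355.04 km.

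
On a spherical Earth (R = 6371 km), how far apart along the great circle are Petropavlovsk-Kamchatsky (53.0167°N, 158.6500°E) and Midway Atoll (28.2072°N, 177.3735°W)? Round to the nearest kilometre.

Δλ = -177.3735 − 158.6500 = -336.0235°; wrapped into (−180°, 180°]: 23.9765°.
Δφ = 28.2072 − 53.0167 = -24.8095°.
a = sin²(Δφ/2) + cos φ₁ · cos φ₂ · sin²(Δλ/2) = 0.069018.
c = 2·atan2(√a, √(1−a)) = 0.53167 rad → d = 6371·c ≈ 3387.25 km.

3387 km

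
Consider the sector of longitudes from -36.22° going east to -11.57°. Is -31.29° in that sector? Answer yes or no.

Yes

Band width going east from -36.22° to -11.57°: ((-11.57 − -36.22) mod 360) = 24.65°.
Offset of -31.29° east of the west edge: ((-31.29 − -36.22) mod 360) = 4.93°.
4.93° ≤ 24.65° ⇒ inside.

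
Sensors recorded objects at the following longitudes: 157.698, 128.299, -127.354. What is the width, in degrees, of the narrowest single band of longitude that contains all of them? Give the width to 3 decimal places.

Sort the longitudes: -127.354°, +128.299°, +157.698°.
Eastward gaps between consecutive values (wrapping around): 255.653°, 29.399°, 74.948°.
Largest gap = 255.653° ⇒ minimal covering band is its complement: 360° − 255.653° = 104.347°.
Band runs from +128.299° eastward to -127.354°, crossing the antimeridian.

104.347°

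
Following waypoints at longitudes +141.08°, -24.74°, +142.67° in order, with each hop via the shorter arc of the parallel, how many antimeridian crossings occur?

0

Leg 1: +141.08° → -24.74°, shortest Δλ = -165.82° (west) — does not cross 180°.
Leg 2: -24.74° → +142.67°, shortest Δλ = 167.41° (east) — does not cross 180°.
Total crossings: 0.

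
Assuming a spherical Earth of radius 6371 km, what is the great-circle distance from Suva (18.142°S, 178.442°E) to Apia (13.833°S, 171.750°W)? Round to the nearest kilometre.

Δλ = -171.750 − 178.442 = -350.192°; wrapped into (−180°, 180°]: 9.808°.
Δφ = -13.833 − -18.142 = 4.309°.
a = sin²(Δφ/2) + cos φ₁ · cos φ₂ · sin²(Δλ/2) = 0.008157.
c = 2·atan2(√a, √(1−a)) = 0.18087 rad → d = 6371·c ≈ 1152.35 km.

1152 km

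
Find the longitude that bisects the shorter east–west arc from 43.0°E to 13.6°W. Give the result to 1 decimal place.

14.7°E

Signed shortest Δλ from +43.0° to -13.6° is -56.6°.
Midpoint longitude = +43.0° + (-56.6°)/2 = +43.0° − 28.3° = +14.7°.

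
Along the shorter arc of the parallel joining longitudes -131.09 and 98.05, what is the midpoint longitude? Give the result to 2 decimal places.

+163.48°

Signed shortest Δλ from -131.09° to +98.05° is -130.86°.
Midpoint longitude = -131.09° + (-130.86°)/2 = -131.09° − 65.43° = -196.52°.
Normalise into (−180°, 180°]: +163.48°.
(The naïve average (-131.09 + +98.05)/2 = -16.52° is on the wrong side of the globe.)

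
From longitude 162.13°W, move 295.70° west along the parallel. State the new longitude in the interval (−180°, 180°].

97.83°W

Start at -162.13°; shift −295.70° → -457.83°.
-457.83° lies outside (−180°, 180°]; add 360° → -97.83°.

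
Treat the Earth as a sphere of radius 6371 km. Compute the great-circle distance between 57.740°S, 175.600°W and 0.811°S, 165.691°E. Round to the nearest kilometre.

6542 km

Δλ = 165.691 − -175.600 = 341.291°; wrapped into (−180°, 180°]: -18.709°.
Δφ = -0.811 − -57.740 = 56.929°.
a = sin²(Δφ/2) + cos φ₁ · cos φ₂ · sin²(Δλ/2) = 0.241262.
c = 2·atan2(√a, √(1−a)) = 1.02690 rad → d = 6371·c ≈ 6542.36 km.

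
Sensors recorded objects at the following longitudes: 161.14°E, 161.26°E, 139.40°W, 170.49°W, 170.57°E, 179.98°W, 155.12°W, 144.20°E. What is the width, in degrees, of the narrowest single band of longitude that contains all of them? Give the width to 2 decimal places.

76.40°

Sort the longitudes: -179.98°, -170.49°, -155.12°, -139.40°, +144.20°, +161.14°, +161.26°, +170.57°.
Eastward gaps between consecutive values (wrapping around): 9.49°, 15.37°, 15.72°, 283.60°, 16.94°, 0.12°, 9.31°, 9.45°.
Largest gap = 283.60° ⇒ minimal covering band is its complement: 360° − 283.60° = 76.40°.
Band runs from +144.20° eastward to -139.40°, crossing the antimeridian.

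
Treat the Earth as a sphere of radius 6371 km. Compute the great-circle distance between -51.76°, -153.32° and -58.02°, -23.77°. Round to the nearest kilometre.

Δλ = -23.77 − -153.32 = 129.55°.
Δφ = -58.02 − -51.76 = -6.26°.
a = sin²(Δφ/2) + cos φ₁ · cos φ₂ · sin²(Δλ/2) = 0.271256.
c = 2·atan2(√a, √(1−a)) = 1.09563 rad → d = 6371·c ≈ 6980.25 km.

6980 km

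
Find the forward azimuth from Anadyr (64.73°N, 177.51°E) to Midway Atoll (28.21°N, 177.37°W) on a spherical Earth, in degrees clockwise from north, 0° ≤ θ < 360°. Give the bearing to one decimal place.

172.4°

Δλ = -177.37 − 177.51 = -354.88°; wrapped into (−180°, 180°]: 5.12°.
θ = atan2( sin Δλ · cos φ₂ , cos φ₁ · sin φ₂ − sin φ₁ · cos φ₂ · cos Δλ )
  = atan2(0.07864, -0.59192) = 172.432° → normalised to [0°, 360°): 172.432°.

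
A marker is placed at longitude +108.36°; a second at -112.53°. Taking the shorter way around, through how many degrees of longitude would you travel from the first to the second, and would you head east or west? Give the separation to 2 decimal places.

139.11° east

Raw difference: -112.53 − 108.36 = -220.89°.
Normalise into (−180°, 180°]: -220.89° + 360° = 139.11°.
Positive ⇒ the second point lies to the east; separation 139.11°.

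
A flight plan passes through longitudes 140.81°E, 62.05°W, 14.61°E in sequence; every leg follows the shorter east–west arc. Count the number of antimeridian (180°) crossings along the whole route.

1

Leg 1: +140.81° → -62.05°, shortest Δλ = 157.14° (east) — crosses 180°.
Leg 2: -62.05° → +14.61°, shortest Δλ = 76.66° (east) — does not cross 180°.
Total crossings: 1.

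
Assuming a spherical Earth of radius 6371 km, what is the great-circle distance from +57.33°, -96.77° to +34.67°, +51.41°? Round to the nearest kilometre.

Δλ = 51.41 − -96.77 = 148.18°.
Δφ = 34.67 − 57.33 = -22.66°.
a = sin²(Δφ/2) + cos φ₁ · cos φ₂ · sin²(Δλ/2) = 0.449189.
c = 2·atan2(√a, √(1−a)) = 1.46900 rad → d = 6371·c ≈ 9358.99 km.

9359 km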